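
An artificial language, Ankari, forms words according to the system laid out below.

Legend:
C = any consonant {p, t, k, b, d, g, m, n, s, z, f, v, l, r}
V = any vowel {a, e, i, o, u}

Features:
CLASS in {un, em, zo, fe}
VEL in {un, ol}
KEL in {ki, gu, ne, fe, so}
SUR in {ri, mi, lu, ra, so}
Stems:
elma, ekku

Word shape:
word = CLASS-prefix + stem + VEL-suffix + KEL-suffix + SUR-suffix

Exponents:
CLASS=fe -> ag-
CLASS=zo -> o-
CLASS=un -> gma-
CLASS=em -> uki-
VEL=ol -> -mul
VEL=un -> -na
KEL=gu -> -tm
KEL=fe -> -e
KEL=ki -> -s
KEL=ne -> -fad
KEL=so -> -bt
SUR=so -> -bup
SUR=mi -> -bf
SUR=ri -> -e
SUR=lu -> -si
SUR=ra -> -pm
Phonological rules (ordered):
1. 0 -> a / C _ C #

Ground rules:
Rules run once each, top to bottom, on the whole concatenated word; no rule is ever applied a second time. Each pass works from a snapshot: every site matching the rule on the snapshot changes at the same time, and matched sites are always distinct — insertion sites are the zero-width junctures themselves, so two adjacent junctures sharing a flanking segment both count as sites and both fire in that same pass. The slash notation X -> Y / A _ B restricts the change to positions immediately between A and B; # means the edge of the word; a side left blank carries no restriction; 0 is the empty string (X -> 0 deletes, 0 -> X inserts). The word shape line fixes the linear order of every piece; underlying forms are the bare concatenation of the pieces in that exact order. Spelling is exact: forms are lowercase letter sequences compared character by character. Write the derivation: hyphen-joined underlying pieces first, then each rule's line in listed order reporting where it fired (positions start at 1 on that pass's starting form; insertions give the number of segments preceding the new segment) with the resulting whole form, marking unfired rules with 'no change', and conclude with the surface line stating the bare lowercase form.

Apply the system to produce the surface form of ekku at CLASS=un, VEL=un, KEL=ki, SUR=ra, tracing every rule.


underlying: gma-ekku-na-s-pm
1. 0 -> a / C _ C #: inserts after position(s) 11: gmaekkunaspam
surface: gmaekkunaspam


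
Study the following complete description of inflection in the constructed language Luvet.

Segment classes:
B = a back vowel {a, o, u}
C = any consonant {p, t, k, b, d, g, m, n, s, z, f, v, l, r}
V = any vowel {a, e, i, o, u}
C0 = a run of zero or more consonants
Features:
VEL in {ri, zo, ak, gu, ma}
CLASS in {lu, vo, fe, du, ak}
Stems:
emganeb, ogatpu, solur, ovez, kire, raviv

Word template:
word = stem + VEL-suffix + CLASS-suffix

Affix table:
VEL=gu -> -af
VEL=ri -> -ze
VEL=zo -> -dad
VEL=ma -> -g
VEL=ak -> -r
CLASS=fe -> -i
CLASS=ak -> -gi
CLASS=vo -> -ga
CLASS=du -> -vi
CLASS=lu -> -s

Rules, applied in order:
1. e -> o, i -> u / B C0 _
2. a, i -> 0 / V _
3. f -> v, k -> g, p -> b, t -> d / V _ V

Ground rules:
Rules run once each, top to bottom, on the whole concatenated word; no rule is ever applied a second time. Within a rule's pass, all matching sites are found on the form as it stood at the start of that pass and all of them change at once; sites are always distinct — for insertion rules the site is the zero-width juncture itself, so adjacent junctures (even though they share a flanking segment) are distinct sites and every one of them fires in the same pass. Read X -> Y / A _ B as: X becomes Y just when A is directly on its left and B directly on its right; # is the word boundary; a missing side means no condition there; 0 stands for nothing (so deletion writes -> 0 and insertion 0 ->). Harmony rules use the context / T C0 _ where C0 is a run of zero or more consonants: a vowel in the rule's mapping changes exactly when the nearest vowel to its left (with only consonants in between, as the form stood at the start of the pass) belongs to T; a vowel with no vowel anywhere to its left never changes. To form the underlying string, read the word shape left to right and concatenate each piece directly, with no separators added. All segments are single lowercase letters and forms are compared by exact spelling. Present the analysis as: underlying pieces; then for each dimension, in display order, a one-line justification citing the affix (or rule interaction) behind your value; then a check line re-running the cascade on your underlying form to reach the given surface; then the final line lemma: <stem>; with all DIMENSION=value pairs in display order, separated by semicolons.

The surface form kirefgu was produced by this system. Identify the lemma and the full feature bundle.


underlying: kire-af-gi
VEL=gu - signalled by the affix -af
CLASS=ak - signalled by the affix -gi
check: kireafgi -> kireafgu -> kirefgu -> kirefgu
lemma: kire; VEL=gu; CLASS=ak


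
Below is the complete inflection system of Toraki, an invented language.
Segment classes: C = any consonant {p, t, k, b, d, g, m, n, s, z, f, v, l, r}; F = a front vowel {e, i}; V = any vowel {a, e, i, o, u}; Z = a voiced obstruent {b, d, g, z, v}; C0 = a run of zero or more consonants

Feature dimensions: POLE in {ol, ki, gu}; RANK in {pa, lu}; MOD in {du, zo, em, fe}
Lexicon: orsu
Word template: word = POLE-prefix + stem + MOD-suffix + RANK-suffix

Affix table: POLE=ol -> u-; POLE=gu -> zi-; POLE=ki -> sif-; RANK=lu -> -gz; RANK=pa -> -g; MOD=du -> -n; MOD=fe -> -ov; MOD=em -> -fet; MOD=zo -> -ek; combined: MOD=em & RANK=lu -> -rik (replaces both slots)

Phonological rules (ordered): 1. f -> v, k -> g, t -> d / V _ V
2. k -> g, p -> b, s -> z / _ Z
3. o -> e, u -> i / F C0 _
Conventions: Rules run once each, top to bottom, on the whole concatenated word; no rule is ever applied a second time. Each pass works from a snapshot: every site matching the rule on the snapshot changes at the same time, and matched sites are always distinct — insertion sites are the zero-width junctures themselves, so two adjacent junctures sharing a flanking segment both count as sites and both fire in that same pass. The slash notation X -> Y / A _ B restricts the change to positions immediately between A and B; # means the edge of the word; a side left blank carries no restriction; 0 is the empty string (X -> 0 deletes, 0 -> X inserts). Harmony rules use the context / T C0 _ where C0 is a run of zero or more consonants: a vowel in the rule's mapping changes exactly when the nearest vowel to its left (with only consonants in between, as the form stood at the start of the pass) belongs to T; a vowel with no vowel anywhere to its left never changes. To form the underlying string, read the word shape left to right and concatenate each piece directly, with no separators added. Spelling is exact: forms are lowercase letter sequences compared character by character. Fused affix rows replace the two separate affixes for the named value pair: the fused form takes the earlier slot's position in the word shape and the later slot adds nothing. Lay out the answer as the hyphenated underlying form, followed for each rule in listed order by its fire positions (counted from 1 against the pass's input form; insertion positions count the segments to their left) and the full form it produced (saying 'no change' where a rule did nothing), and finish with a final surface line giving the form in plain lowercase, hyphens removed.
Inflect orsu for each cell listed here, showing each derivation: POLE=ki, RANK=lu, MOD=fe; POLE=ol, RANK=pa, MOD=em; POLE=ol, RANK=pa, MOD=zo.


cell POLE=ki, RANK=lu, MOD=fe:
underlying: sif-orsu-ov-gz
1. f -> v, k -> g, t -> d / V _ V: fires at position(s) 3: sivorsuovgz
2. k -> g, p -> b, s -> z / _ Z: no change
3. o -> e, u -> i / F C0 _: fires at position(s) 4: siversuovgz
surface: siversuovgz

cell POLE=ol, RANK=pa, MOD=em:
underlying: u-orsu-fet-g
1. f -> v, k -> g, t -> d / V _ V: fires at position(s) 6: uorsuvetg
2. k -> g, p -> b, s -> z / _ Z: no change
3. o -> e, u -> i / F C0 _: no change
surface: uorsuvetg

cell POLE=ol, RANK=pa, MOD=zo:
underlying: u-orsu-ek-g
1. f -> v, k -> g, t -> d / V _ V: no change
2. k -> g, p -> b, s -> z / _ Z: fires at position(s) 7: uorsuegg
3. o -> e, u -> i / F C0 _: no change
surface: uorsuegg


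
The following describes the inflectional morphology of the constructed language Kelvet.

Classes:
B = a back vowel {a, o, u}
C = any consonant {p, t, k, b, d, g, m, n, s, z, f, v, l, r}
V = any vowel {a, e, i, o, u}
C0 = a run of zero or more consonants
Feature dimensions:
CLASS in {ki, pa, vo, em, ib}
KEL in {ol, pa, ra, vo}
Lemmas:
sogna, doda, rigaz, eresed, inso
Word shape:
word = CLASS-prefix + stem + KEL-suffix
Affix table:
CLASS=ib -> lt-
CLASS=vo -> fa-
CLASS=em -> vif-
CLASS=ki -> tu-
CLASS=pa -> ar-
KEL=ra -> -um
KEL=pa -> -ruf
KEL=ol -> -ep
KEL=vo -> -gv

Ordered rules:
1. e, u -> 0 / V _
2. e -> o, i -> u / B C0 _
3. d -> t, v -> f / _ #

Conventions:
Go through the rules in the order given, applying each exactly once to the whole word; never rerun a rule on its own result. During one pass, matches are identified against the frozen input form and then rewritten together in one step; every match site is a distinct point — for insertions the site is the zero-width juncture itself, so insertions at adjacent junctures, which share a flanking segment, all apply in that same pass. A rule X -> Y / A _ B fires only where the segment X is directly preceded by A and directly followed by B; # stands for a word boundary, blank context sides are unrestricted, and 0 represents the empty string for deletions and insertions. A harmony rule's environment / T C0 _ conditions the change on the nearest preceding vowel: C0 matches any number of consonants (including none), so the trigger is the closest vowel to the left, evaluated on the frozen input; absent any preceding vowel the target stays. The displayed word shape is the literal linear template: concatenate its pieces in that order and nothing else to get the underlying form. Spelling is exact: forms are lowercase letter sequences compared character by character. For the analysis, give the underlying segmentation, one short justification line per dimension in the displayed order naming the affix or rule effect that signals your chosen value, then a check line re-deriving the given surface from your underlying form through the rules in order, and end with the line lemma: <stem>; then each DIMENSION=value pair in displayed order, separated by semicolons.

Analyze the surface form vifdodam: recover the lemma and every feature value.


underlying: vif-doda-um
CLASS=em - signalled by the affix vif-
KEL=ra - signalled by the affix -um
check: vifdodaum -> vifdodam -> vifdodam -> vifdodam
lemma: doda; CLASS=em; KEL=ra


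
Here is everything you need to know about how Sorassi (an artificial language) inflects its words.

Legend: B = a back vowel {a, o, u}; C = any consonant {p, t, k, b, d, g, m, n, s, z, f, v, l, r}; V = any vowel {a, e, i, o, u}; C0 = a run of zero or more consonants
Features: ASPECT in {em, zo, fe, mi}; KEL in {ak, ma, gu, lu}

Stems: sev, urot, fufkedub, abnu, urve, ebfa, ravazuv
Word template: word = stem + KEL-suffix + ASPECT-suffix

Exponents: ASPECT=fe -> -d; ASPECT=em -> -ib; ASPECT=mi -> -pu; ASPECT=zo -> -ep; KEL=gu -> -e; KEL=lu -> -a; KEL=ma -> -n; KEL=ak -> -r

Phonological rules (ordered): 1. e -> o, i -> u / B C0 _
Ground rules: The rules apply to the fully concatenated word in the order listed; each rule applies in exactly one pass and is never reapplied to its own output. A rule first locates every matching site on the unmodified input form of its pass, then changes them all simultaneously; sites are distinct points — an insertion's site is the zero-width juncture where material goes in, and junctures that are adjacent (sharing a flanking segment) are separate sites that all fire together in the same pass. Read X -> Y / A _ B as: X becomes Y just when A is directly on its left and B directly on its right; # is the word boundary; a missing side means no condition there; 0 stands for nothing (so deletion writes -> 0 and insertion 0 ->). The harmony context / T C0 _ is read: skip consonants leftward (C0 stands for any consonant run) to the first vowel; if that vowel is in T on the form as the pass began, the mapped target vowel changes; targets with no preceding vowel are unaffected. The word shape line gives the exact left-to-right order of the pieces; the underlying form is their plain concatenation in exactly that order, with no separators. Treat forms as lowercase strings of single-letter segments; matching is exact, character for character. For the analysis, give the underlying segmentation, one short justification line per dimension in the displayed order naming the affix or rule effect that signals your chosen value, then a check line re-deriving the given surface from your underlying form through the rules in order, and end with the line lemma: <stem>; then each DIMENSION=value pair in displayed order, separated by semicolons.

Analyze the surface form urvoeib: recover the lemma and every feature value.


underlying: urve-e-ib
ASPECT=em - signalled by the affix -ib
KEL=gu - signalled by the affix -e
check: urveeib -> urvoeib
lemma: urve; ASPECT=em; KEL=gu


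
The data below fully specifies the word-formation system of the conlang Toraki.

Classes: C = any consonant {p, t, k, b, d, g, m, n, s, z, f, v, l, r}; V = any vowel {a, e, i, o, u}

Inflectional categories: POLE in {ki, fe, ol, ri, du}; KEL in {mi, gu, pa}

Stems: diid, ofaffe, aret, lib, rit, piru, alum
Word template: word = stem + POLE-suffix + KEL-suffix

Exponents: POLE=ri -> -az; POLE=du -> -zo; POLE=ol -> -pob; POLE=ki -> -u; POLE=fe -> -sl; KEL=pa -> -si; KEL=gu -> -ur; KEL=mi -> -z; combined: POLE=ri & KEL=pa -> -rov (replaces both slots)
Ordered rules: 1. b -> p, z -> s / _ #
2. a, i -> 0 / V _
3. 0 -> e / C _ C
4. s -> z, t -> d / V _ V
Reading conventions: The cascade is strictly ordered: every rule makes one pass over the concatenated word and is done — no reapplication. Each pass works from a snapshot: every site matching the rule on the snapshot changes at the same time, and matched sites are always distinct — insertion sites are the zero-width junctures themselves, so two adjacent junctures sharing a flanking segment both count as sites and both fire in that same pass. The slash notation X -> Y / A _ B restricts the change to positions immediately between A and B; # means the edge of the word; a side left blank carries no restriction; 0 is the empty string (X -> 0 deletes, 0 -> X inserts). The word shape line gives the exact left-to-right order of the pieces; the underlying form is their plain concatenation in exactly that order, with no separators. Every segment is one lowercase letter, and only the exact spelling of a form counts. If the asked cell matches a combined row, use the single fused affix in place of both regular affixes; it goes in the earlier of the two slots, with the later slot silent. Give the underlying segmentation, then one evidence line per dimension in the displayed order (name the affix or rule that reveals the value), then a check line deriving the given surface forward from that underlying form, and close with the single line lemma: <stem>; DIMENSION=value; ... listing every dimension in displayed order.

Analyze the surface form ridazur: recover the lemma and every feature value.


underlying: rit-az-ur
POLE=ri - signalled by the affix -az
KEL=gu - signalled by the affix -ur
check: ritazur -> ritazur -> ritazur -> ritazur -> ridazur
lemma: rit; POLE=ri; KEL=gu


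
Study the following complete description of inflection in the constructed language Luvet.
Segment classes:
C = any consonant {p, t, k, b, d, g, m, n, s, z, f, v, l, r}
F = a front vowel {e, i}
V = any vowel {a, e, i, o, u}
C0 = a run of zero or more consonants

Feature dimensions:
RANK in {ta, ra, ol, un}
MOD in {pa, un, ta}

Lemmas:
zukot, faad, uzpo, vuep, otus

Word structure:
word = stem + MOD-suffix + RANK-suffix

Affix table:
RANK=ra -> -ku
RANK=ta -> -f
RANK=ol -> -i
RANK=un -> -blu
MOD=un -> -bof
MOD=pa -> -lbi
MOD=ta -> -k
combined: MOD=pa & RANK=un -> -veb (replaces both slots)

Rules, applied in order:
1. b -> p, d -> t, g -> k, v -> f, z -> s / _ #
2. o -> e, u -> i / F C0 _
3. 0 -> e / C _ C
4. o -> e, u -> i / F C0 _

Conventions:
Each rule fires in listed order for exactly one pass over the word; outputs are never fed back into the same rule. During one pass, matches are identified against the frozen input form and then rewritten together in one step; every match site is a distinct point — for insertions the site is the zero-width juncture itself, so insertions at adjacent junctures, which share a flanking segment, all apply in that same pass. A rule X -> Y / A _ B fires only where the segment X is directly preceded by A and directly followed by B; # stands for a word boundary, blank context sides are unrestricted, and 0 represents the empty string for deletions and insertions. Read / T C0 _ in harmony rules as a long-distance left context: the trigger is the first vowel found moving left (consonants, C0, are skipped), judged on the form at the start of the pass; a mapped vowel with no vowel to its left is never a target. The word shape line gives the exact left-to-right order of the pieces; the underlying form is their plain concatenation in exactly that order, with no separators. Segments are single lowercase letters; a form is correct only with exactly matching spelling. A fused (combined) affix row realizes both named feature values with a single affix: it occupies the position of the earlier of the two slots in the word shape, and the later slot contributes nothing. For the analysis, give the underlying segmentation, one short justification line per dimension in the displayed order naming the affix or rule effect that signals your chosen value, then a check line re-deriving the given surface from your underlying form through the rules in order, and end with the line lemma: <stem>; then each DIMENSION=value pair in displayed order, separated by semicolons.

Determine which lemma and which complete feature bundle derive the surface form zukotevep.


underlying: zukot-veb
RANK=un - signalled by the combined affix row
MOD=pa - signalled by the combined affix row
check: zukotveb -> zukotvep -> zukotvep -> zukotevep -> zukotevep
lemma: zukot; RANK=un; MOD=pa


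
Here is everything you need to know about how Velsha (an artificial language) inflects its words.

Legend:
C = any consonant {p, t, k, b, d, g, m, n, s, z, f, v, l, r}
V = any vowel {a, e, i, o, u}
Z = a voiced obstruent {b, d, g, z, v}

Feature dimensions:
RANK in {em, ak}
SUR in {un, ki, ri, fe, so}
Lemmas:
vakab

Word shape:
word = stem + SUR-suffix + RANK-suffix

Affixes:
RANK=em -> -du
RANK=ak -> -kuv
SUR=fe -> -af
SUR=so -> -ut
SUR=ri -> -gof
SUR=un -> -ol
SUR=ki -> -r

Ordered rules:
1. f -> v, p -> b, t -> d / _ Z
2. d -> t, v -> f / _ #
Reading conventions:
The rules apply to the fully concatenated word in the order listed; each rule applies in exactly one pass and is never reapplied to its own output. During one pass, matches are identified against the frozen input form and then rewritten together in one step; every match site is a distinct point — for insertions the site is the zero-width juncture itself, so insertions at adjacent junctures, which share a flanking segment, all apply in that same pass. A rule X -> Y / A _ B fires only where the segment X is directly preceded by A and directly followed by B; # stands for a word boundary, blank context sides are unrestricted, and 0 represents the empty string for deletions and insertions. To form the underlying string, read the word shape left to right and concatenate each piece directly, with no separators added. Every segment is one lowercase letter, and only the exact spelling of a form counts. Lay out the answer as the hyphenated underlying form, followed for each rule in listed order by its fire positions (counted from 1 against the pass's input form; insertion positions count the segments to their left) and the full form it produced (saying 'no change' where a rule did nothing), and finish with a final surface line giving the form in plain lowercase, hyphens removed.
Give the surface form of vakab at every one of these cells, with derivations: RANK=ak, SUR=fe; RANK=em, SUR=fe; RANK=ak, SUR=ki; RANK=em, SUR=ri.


cell RANK=ak, SUR=fe:
underlying: vakab-af-kuv
1. f -> v, p -> b, t -> d / _ Z: no change
2. d -> t, v -> f / _ #: fires at position(s) 10: vakabafkuf
surface: vakabafkuf

cell RANK=em, SUR=fe:
underlying: vakab-af-du
1. f -> v, p -> b, t -> d / _ Z: fires at position(s) 7: vakabavdu
2. d -> t, v -> f / _ #: no change
surface: vakabavdu

cell RANK=ak, SUR=ki:
underlying: vakab-r-kuv
1. f -> v, p -> b, t -> d / _ Z: no change
2. d -> t, v -> f / _ #: fires at position(s) 9: vakabrkuf
surface: vakabrkuf

cell RANK=em, SUR=ri:
underlying: vakab-gof-du
1. f -> v, p -> b, t -> d / _ Z: fires at position(s) 8: vakabgovdu
2. d -> t, v -> f / _ #: no change
surface: vakabgovdu


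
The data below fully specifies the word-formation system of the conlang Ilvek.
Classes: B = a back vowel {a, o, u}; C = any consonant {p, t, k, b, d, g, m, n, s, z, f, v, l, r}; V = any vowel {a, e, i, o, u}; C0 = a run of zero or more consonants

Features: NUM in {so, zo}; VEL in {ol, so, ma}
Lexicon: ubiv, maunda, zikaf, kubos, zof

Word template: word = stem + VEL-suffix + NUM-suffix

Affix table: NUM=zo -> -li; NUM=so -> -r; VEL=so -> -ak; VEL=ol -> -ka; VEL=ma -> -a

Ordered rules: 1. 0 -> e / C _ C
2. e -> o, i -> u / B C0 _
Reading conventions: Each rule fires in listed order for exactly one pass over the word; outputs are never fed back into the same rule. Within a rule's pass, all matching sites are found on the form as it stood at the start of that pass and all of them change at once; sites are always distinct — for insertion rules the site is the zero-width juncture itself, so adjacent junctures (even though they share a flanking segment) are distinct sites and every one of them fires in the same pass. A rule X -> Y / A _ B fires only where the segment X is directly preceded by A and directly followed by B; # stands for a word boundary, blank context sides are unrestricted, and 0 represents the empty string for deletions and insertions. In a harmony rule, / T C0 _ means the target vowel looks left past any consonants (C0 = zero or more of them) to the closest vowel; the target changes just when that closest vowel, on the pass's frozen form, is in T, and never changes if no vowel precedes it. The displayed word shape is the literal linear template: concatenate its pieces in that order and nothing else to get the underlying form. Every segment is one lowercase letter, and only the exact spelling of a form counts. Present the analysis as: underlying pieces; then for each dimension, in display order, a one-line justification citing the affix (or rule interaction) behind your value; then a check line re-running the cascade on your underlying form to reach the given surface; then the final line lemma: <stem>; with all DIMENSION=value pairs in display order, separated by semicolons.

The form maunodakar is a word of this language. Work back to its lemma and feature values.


underlying: maunda-ka-r
NUM=so - signalled by the affix -r
VEL=ol - signalled by the affix -ka
check: maundakar -> maunedakar -> maunodakar
lemma: maunda; NUM=so; VEL=ol


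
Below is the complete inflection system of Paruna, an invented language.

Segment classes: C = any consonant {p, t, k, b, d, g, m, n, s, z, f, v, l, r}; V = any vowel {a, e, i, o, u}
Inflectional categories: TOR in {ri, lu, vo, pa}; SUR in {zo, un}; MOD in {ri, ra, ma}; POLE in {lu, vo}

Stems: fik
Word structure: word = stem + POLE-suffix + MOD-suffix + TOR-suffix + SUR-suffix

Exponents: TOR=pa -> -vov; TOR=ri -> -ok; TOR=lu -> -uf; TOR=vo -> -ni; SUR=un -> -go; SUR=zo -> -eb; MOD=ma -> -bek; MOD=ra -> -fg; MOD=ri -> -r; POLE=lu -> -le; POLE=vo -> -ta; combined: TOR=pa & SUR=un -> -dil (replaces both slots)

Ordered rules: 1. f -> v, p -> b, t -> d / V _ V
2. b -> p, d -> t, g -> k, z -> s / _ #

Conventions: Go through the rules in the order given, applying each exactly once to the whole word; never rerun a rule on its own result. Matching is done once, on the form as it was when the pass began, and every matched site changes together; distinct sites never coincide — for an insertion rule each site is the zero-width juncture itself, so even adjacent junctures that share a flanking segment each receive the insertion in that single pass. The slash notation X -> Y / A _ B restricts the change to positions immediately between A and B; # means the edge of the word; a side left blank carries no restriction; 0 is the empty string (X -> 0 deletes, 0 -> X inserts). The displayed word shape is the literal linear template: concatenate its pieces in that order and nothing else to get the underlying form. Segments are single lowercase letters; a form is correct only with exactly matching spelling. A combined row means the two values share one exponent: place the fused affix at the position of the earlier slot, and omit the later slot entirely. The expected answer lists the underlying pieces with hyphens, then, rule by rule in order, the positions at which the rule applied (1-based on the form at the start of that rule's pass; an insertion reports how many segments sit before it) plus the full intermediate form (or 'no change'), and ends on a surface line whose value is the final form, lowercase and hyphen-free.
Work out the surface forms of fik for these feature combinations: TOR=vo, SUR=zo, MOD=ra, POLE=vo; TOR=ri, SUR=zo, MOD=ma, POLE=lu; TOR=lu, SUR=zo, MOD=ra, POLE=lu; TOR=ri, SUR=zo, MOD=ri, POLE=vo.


cell TOR=vo, SUR=zo, MOD=ra, POLE=vo:
underlying: fik-ta-fg-ni-eb
1. f -> v, p -> b, t -> d / V _ V: no change
2. b -> p, d -> t, g -> k, z -> s / _ #: fires at position(s) 11: fiktafgniep
surface: fiktafgniep

cell TOR=ri, SUR=zo, MOD=ma, POLE=lu:
underlying: fik-le-bek-ok-eb
1. f -> v, p -> b, t -> d / V _ V: no change
2. b -> p, d -> t, g -> k, z -> s / _ #: fires at position(s) 12: fiklebekokep
surface: fiklebekokep

cell TOR=lu, SUR=zo, MOD=ra, POLE=lu:
underlying: fik-le-fg-uf-eb
1. f -> v, p -> b, t -> d / V _ V: fires at position(s) 9: fiklefguveb
2. b -> p, d -> t, g -> k, z -> s / _ #: fires at position(s) 11: fiklefguvep
surface: fiklefguvep

cell TOR=ri, SUR=zo, MOD=ri, POLE=vo:
underlying: fik-ta-r-ok-eb
1. f -> v, p -> b, t -> d / V _ V: no change
2. b -> p, d -> t, g -> k, z -> s / _ #: fires at position(s) 10: fiktarokep
surface: fiktarokep


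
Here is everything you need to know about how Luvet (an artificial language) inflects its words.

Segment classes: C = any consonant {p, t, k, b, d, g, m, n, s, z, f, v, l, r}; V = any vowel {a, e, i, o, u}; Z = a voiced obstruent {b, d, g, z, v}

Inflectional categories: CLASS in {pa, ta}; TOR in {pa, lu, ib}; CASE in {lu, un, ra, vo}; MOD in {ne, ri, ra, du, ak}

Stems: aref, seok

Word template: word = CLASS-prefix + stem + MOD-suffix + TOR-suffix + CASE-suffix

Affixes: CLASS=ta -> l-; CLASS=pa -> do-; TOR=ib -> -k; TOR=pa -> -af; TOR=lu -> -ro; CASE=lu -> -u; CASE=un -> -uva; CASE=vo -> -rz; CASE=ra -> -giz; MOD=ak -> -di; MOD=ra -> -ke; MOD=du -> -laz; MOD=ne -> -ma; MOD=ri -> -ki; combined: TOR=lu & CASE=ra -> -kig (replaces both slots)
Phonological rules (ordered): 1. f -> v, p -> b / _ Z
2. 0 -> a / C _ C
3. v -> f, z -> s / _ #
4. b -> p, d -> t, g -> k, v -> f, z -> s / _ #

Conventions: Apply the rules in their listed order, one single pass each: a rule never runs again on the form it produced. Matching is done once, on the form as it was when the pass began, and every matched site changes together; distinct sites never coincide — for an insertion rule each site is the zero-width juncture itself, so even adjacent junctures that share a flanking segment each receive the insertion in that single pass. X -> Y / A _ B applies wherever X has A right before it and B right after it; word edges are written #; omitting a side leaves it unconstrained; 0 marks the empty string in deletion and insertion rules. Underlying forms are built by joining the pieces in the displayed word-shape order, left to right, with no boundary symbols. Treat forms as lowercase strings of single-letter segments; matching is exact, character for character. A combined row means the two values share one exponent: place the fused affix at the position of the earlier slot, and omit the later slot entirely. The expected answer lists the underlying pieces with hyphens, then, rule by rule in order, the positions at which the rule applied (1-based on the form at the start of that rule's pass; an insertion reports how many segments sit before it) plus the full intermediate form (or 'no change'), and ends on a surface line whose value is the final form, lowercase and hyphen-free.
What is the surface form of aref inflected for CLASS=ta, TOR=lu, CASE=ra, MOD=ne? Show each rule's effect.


underlying: l-aref-ma-kig
1. f -> v, p -> b / _ Z: no change
2. 0 -> a / C _ C: inserts after position(s) 5: larefamakig
3. v -> f, z -> s / _ #: no change
4. b -> p, d -> t, g -> k, v -> f, z -> s / _ #: fires at position(s) 11: larefamakik
surface: larefamakik


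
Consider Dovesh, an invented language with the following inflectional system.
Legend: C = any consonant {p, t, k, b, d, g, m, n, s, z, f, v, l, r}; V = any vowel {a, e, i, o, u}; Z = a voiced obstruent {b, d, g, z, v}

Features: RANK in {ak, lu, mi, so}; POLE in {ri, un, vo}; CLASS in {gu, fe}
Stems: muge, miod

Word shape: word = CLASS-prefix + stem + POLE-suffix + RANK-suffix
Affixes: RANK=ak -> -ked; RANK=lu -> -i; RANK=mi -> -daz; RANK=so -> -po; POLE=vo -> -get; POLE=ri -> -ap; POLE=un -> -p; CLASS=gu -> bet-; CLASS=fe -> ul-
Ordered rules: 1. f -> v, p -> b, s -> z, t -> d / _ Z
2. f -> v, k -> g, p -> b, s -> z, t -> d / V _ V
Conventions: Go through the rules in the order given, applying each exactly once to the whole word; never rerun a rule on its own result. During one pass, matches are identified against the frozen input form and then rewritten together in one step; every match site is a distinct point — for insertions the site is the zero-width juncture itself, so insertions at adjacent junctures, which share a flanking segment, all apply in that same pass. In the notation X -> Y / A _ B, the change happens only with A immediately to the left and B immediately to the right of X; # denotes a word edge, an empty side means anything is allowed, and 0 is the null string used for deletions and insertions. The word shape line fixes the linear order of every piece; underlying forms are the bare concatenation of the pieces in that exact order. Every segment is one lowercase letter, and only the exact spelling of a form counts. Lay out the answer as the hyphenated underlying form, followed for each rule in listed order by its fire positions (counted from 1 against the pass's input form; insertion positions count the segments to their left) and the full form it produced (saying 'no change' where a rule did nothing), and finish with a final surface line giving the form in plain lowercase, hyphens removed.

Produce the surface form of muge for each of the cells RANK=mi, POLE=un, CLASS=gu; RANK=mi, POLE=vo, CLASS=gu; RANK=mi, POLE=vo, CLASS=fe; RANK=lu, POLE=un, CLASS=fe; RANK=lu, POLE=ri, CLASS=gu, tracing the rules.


cell RANK=mi, POLE=un, CLASS=gu:
underlying: bet-muge-p-daz
1. f -> v, p -> b, s -> z, t -> d / _ Z: fires at position(s) 8: betmugebdaz
2. f -> v, k -> g, p -> b, s -> z, t -> d / V _ V: no change
surface: betmugebdaz

cell RANK=mi, POLE=vo, CLASS=gu:
underlying: bet-muge-get-daz
1. f -> v, p -> b, s -> z, t -> d / _ Z: fires at position(s) 10: betmugegeddaz
2. f -> v, k -> g, p -> b, s -> z, t -> d / V _ V: no change
surface: betmugegeddaz

cell RANK=mi, POLE=vo, CLASS=fe:
underlying: ul-muge-get-daz
1. f -> v, p -> b, s -> z, t -> d / _ Z: fires at position(s) 9: ulmugegeddaz
2. f -> v, k -> g, p -> b, s -> z, t -> d / V _ V: no change
surface: ulmugegeddaz

cell RANK=lu, POLE=un, CLASS=fe:
underlying: ul-muge-p-i
1. f -> v, p -> b, s -> z, t -> d / _ Z: no change
2. f -> v, k -> g, p -> b, s -> z, t -> d / V _ V: fires at position(s) 7: ulmugebi
surface: ulmugebi

cell RANK=lu, POLE=ri, CLASS=gu:
underlying: bet-muge-ap-i
1. f -> v, p -> b, s -> z, t -> d / _ Z: no change
2. f -> v, k -> g, p -> b, s -> z, t -> d / V _ V: fires at position(s) 9: betmugeabi
surface: betmugeabi


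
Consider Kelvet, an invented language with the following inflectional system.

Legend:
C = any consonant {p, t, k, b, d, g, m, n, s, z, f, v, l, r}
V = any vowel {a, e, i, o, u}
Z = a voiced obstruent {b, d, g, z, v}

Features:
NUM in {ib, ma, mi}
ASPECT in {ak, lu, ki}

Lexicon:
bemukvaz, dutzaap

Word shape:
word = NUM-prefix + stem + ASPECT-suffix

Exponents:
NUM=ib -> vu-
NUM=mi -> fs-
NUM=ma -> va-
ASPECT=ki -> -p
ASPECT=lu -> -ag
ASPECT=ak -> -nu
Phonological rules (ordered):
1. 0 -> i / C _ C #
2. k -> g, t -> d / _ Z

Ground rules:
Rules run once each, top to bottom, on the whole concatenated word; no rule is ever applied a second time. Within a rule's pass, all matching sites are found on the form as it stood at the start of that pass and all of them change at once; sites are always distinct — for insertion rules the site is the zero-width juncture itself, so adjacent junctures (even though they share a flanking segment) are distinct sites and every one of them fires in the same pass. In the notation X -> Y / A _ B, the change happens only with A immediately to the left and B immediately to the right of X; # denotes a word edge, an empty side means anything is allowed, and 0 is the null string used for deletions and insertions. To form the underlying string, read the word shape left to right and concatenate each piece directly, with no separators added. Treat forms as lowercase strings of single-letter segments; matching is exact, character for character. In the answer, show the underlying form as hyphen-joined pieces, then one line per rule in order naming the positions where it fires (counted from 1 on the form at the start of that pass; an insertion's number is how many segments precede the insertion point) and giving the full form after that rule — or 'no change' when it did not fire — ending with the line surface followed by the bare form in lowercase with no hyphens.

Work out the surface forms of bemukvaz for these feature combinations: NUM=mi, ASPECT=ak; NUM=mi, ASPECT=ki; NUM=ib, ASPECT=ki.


cell NUM=mi, ASPECT=ak:
underlying: fs-bemukvaz-nu
1. 0 -> i / C _ C #: no change
2. k -> g, t -> d / _ Z: fires at position(s) 7: fsbemugvaznu
surface: fsbemugvaznu

cell NUM=mi, ASPECT=ki:
underlying: fs-bemukvaz-p
1. 0 -> i / C _ C #: inserts after position(s) 10: fsbemukvazip
2. k -> g, t -> d / _ Z: fires at position(s) 7: fsbemugvazip
surface: fsbemugvazip

cell NUM=ib, ASPECT=ki:
underlying: vu-bemukvaz-p
1. 0 -> i / C _ C #: inserts after position(s) 10: vubemukvazip
2. k -> g, t -> d / _ Z: fires at position(s) 7: vubemugvazip
surface: vubemugvazip


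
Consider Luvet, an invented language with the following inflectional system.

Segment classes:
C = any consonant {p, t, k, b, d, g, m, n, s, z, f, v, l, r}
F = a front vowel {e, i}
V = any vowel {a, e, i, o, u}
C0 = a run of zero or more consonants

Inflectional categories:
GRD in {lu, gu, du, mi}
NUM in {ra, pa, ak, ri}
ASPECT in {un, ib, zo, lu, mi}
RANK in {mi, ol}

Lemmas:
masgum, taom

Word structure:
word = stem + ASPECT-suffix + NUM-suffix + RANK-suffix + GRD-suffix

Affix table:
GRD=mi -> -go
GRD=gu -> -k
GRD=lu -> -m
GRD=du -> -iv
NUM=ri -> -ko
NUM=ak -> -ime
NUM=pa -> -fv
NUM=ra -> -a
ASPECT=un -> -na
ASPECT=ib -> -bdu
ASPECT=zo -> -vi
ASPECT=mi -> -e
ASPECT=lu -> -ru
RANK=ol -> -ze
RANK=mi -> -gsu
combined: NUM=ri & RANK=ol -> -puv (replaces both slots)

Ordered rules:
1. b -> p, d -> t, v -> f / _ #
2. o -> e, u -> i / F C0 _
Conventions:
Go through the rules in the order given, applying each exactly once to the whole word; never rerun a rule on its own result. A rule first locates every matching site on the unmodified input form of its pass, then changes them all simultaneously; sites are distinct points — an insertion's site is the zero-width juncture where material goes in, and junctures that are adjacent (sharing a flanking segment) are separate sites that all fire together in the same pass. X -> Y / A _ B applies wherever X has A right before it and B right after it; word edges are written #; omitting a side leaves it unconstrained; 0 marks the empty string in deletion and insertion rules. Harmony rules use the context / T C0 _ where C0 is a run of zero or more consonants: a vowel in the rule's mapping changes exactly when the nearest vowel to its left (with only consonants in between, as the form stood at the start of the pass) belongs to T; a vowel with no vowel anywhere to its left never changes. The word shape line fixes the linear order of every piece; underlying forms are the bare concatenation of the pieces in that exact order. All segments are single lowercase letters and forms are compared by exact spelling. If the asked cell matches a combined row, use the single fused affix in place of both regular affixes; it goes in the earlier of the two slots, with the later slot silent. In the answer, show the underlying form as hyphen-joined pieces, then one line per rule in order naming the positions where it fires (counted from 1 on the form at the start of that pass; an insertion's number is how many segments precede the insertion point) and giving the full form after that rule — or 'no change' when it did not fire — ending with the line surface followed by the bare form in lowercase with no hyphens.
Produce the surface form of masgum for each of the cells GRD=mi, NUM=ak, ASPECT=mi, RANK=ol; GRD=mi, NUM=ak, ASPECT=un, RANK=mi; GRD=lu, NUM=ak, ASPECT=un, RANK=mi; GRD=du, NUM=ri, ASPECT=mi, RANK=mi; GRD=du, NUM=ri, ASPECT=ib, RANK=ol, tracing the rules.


cell GRD=mi, NUM=ak, ASPECT=mi, RANK=ol:
underlying: masgum-e-ime-ze-go
1. b -> p, d -> t, v -> f / _ #: no change
2. o -> e, u -> i / F C0 _: fires at position(s) 14: masgumeimezege
surface: masgumeimezege

cell GRD=mi, NUM=ak, ASPECT=un, RANK=mi:
underlying: masgum-na-ime-gsu-go
1. b -> p, d -> t, v -> f / _ #: no change
2. o -> e, u -> i / F C0 _: fires at position(s) 14: masgumnaimegsigo
surface: masgumnaimegsigo

cell GRD=lu, NUM=ak, ASPECT=un, RANK=mi:
underlying: masgum-na-ime-gsu-m
1. b -> p, d -> t, v -> f / _ #: no change
2. o -> e, u -> i / F C0 _: fires at position(s) 14: masgumnaimegsim
surface: masgumnaimegsim

cell GRD=du, NUM=ri, ASPECT=mi, RANK=mi:
underlying: masgum-e-ko-gsu-iv
1. b -> p, d -> t, v -> f / _ #: fires at position(s) 14: masgumekogsuif
2. o -> e, u -> i / F C0 _: fires at position(s) 9: masgumekegsuif
surface: masgumekegsuif

cell GRD=du, NUM=ri, ASPECT=ib, RANK=ol:
underlying: masgum-bdu-puv-iv
1. b -> p, d -> t, v -> f / _ #: fires at position(s) 14: masgumbdupuvif
2. o -> e, u -> i / F C0 _: no change
surface: masgumbdupuvif


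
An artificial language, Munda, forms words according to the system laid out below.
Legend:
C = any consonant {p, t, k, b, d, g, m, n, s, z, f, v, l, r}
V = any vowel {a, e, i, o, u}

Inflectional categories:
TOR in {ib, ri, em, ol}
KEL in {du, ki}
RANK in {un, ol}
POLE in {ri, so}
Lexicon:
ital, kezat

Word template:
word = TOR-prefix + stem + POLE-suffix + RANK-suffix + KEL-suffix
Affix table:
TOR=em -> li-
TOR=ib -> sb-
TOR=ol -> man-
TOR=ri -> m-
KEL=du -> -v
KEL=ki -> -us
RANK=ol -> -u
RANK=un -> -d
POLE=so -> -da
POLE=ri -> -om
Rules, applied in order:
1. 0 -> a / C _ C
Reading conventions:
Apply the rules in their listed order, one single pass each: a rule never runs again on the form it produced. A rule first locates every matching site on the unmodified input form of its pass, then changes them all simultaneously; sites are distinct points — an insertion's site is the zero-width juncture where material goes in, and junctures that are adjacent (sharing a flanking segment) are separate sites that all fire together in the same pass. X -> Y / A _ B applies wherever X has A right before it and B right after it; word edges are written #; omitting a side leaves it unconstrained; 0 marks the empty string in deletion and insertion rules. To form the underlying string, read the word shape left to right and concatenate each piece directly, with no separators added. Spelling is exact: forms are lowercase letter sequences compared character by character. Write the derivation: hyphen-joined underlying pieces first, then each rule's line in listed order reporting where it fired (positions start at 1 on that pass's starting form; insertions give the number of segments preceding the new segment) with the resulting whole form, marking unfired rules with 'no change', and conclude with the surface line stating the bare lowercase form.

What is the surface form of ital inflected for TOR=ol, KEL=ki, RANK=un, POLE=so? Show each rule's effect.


underlying: man-ital-da-d-us
1. 0 -> a / C _ C: inserts after position(s) 7: manitaladadus
surface: manitaladadus
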